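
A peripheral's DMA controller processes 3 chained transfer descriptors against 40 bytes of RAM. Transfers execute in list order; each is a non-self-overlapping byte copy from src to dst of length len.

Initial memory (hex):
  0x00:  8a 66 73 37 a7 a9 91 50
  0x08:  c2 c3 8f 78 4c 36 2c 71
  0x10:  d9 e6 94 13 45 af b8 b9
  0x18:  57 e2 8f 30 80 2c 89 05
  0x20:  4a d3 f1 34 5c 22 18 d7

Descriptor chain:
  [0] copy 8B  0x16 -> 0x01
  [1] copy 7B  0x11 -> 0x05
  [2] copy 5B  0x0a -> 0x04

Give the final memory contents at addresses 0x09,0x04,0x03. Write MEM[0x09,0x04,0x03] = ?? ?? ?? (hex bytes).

[0] 0x16->0x01 len=8 : b8 b9 57 e2 8f 30 80 2c
[1] 0x11->0x05 len=7 : e6 94 13 45 af b8 b9
[2] 0x0a->0x04 len=5 : b8 b9 4c 36 2c
query mem[0x09]=0xaf, mem[0x04]=0xb8, mem[0x03]=0x57

MEM[0x09,0x04,0x03] = af b8 57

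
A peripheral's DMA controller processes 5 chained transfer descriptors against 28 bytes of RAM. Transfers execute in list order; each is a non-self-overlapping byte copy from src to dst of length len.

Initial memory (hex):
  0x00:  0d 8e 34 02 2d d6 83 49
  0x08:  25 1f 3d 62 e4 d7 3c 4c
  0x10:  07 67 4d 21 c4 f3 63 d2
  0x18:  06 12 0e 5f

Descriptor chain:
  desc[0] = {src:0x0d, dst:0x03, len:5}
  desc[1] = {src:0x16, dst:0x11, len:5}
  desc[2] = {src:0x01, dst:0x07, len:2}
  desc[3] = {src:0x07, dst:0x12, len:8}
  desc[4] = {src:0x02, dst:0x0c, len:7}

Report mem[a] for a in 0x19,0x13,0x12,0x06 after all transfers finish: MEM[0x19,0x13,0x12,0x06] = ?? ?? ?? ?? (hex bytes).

[0] 0x0d->0x03 len=5 : d7 3c 4c 07 67
[1] 0x16->0x11 len=5 : 63 d2 06 12 0e
[2] 0x01->0x07 len=2 : 8e 34
[3] 0x07->0x12 len=8 : 8e 34 1f 3d 62 e4 d7 3c
[4] 0x02->0x0c len=7 : 34 d7 3c 4c 07 8e 34
query mem[0x19]=0x3c, mem[0x13]=0x34, mem[0x12]=0x34, mem[0x06]=0x07

MEM[0x19,0x13,0x12,0x06] = 3c 34 34 07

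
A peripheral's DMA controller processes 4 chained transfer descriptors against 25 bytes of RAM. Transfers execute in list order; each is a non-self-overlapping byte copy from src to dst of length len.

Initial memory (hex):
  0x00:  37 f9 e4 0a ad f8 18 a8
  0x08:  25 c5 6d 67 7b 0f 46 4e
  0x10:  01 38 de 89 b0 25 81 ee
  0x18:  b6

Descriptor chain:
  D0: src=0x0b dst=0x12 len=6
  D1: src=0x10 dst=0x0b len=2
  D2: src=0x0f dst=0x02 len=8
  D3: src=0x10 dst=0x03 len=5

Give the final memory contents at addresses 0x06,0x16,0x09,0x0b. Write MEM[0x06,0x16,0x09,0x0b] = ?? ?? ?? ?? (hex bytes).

#0 dst[0x12+6] := {0x67,0x7b,0x0f,0x46,0x4e,0x01}
#1 dst[0x0b+2] := {0x01,0x38}
#2 dst[0x02+8] := {0x4e,0x01,0x38,0x67,0x7b,0x0f,0x46,0x4e}
#3 dst[0x03+5] := {0x01,0x38,0x67,0x7b,0x0f}
query mem[0x06]=0x7b, mem[0x16]=0x4e, mem[0x09]=0x4e, mem[0x0b]=0x01

MEM[0x06,0x16,0x09,0x0b] = 7b 4e 4e 01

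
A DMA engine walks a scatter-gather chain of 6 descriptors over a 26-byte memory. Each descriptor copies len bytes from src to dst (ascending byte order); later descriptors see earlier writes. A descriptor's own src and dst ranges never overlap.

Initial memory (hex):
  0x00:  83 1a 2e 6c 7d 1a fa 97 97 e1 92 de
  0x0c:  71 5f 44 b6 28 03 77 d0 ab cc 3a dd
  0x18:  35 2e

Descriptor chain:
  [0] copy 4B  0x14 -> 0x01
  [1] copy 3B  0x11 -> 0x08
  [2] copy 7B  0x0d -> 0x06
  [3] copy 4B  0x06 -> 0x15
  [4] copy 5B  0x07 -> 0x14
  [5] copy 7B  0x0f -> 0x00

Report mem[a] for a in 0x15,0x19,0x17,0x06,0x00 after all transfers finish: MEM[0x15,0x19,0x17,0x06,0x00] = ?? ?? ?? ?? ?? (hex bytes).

MEM[0x15,0x19,0x17,0x06,0x00] = b6 2e 03 b6 b6

  after D0: wrote 4B at 0x01 = abcc3add
  after D1: wrote 3B at 0x08 = 0377d0
  after D2: wrote 7B at 0x06 = 5f44b6280377d0
  after D3: wrote 4B at 0x15 = 5f44b628
  after D4: wrote 5B at 0x14 = 44b6280377
  after D5: wrote 7B at 0x00 = b6280377d044b6
query mem[0x15]=0xb6, mem[0x19]=0x2e, mem[0x17]=0x03, mem[0x06]=0xb6, mem[0x00]=0xb6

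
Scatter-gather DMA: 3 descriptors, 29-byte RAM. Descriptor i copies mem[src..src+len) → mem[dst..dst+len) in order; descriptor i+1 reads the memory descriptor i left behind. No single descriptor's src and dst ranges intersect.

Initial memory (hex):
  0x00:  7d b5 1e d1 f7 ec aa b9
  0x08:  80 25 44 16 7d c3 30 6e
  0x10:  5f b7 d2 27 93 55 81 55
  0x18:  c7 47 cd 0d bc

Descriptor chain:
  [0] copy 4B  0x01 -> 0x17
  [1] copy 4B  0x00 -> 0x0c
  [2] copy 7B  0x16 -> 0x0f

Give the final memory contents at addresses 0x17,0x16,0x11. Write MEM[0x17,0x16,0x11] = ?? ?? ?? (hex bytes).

D0: mem[0x17..0x1a] <- [b5 1e d1 f7]
D1: mem[0x0c..0x0f] <- [7d b5 1e d1]
D2: mem[0x0f..0x15] <- [81 b5 1e d1 f7 0d bc]
query mem[0x17]=0xb5, mem[0x16]=0x81, mem[0x11]=0x1e

MEM[0x17,0x16,0x11] = b5 81 1e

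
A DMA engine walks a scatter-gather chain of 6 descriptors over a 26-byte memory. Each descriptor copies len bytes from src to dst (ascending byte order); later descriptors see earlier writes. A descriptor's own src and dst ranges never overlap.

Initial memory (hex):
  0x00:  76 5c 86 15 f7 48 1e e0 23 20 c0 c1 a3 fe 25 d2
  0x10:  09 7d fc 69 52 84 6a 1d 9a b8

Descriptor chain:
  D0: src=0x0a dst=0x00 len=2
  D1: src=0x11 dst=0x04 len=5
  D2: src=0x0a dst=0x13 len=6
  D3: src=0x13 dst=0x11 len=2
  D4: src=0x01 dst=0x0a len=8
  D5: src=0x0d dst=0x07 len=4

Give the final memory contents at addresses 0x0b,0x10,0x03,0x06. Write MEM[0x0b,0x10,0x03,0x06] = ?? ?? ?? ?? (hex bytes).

MEM[0x0b,0x10,0x03,0x06] = 86 52 15 69

  after D0: wrote 2B at 0x00 = c0c1
  after D1: wrote 5B at 0x04 = 7dfc695284
  after D2: wrote 6B at 0x13 = c0c1a3fe25d2
  after D3: wrote 2B at 0x11 = c0c1
  after D4: wrote 8B at 0x0a = c186157dfc695284
  after D5: wrote 4B at 0x07 = 7dfc6952
query mem[0x0b]=0x86, mem[0x10]=0x52, mem[0x03]=0x15, mem[0x06]=0x69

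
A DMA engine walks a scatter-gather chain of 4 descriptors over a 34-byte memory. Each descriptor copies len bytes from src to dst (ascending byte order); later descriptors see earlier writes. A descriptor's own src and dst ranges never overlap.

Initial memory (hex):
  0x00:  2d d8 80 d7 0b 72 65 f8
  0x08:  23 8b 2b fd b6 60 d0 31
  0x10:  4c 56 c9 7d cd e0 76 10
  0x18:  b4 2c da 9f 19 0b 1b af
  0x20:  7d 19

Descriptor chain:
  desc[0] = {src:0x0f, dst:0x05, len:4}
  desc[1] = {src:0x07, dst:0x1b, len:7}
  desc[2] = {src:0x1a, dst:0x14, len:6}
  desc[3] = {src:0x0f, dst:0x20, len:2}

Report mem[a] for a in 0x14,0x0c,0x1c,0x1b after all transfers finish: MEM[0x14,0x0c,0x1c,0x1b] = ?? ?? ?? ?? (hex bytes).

[0] 0x0f->0x05 len=4 : 31 4c 56 c9
[1] 0x07->0x1b len=7 : 56 c9 8b 2b fd b6 60
[2] 0x1a->0x14 len=6 : da 56 c9 8b 2b fd
[3] 0x0f->0x20 len=2 : 31 4c
query mem[0x14]=0xda, mem[0x0c]=0xb6, mem[0x1c]=0xc9, mem[0x1b]=0x56

MEM[0x14,0x0c,0x1c,0x1b] = da b6 c9 56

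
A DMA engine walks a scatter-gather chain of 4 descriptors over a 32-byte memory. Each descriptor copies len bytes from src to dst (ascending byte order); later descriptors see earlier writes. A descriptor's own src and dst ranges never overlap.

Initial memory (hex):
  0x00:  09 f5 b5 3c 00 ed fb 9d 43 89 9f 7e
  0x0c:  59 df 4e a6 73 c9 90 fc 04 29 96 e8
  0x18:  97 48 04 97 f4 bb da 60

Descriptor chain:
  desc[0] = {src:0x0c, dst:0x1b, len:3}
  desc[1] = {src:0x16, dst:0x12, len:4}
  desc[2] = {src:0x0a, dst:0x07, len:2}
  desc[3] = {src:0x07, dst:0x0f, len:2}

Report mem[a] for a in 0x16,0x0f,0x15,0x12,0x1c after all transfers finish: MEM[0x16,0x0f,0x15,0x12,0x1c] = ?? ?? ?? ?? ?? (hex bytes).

MEM[0x16,0x0f,0x15,0x12,0x1c] = 96 9f 48 96 df

  after D0: wrote 3B at 0x1b = 59df4e
  after D1: wrote 4B at 0x12 = 96e89748
  after D2: wrote 2B at 0x07 = 9f7e
  after D3: wrote 2B at 0x0f = 9f7e
query mem[0x16]=0x96, mem[0x0f]=0x9f, mem[0x15]=0x48, mem[0x12]=0x96, mem[0x1c]=0xdf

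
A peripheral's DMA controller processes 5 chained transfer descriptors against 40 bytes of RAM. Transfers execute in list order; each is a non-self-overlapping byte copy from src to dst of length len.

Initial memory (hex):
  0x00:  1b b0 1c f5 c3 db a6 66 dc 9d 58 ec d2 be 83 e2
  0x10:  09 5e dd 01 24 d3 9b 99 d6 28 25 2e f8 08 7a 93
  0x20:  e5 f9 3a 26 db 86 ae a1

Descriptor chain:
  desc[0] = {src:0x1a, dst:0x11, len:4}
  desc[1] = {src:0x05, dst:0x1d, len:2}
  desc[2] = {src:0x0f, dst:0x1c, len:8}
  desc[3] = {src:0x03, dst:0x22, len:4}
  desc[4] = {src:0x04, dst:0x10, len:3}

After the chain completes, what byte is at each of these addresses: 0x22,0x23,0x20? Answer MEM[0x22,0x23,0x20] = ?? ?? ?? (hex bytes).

D0: mem[0x11..0x14] <- [25 2e f8 08]
D1: mem[0x1d..0x1e] <- [db a6]
D2: mem[0x1c..0x23] <- [e2 09 25 2e f8 08 d3 9b]
D3: mem[0x22..0x25] <- [f5 c3 db a6]
D4: mem[0x10..0x12] <- [c3 db a6]
query mem[0x22]=0xf5, mem[0x23]=0xc3, mem[0x20]=0xf8

MEM[0x22,0x23,0x20] = f5 c3 f8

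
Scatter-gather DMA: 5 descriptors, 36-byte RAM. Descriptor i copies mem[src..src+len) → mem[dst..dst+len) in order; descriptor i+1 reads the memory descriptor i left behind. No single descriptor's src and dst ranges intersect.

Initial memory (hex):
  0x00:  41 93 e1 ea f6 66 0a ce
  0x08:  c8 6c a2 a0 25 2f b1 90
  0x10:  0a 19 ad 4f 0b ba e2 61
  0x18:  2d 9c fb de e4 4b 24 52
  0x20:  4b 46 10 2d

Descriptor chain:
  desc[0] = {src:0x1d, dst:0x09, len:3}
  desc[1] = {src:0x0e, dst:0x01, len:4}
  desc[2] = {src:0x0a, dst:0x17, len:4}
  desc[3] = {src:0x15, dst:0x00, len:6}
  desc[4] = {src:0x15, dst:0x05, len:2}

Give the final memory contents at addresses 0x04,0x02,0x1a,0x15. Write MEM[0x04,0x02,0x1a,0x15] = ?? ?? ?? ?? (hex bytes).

MEM[0x04,0x02,0x1a,0x15] = 25 24 2f ba

[0] 0x1d->0x09 len=3 : 4b 24 52
[1] 0x0e->0x01 len=4 : b1 90 0a 19
[2] 0x0a->0x17 len=4 : 24 52 25 2f
[3] 0x15->0x00 len=6 : ba e2 24 52 25 2f
[4] 0x15->0x05 len=2 : ba e2
query mem[0x04]=0x25, mem[0x02]=0x24, mem[0x1a]=0x2f, mem[0x15]=0xba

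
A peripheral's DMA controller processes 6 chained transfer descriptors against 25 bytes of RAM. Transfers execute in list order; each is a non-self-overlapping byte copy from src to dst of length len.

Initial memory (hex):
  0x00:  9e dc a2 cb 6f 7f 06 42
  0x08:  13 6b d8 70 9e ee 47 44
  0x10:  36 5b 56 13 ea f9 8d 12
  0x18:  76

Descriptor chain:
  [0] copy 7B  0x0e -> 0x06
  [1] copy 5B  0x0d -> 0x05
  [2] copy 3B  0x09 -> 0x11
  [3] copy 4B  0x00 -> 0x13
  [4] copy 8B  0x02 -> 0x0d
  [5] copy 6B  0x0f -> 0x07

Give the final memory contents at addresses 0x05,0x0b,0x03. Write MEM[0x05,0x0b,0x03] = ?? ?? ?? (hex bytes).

  after D0: wrote 7B at 0x06 = 4744365b5613ea
  after D1: wrote 5B at 0x05 = ee4744365b
  after D2: wrote 3B at 0x11 = 5b5613
  after D3: wrote 4B at 0x13 = 9edca2cb
  after D4: wrote 8B at 0x0d = a2cb6fee4744365b
  after D5: wrote 6B at 0x07 = 6fee4744365b
query mem[0x05]=0xee, mem[0x0b]=0x36, mem[0x03]=0xcb

MEM[0x05,0x0b,0x03] = ee 36 cb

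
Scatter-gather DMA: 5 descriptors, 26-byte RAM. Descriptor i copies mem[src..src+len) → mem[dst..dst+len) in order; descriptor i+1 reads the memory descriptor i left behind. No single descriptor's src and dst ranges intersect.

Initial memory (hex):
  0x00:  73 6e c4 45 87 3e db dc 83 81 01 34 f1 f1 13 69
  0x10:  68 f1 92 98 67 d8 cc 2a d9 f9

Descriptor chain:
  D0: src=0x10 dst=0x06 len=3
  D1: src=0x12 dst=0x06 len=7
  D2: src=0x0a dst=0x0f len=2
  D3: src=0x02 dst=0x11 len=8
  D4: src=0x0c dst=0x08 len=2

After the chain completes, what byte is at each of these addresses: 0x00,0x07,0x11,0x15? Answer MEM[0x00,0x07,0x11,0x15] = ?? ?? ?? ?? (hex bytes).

  after D0: wrote 3B at 0x06 = 68f192
  after D1: wrote 7B at 0x06 = 929867d8cc2ad9
  after D2: wrote 2B at 0x0f = cc2a
  after D3: wrote 8B at 0x11 = c445873e929867d8
  after D4: wrote 2B at 0x08 = d9f1
query mem[0x00]=0x73, mem[0x07]=0x98, mem[0x11]=0xc4, mem[0x15]=0x92

MEM[0x00,0x07,0x11,0x15] = 73 98 c4 92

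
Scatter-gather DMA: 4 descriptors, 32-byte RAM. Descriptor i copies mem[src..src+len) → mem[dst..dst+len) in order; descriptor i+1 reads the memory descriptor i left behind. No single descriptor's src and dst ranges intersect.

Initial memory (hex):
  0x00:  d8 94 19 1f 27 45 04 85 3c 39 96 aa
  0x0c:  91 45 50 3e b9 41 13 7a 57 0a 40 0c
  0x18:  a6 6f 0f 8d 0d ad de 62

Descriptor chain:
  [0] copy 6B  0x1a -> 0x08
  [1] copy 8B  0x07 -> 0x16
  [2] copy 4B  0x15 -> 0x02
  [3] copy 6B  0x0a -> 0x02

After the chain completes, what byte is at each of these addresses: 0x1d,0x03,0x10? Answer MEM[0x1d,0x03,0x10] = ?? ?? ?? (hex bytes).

MEM[0x1d,0x03,0x10] = 50 ad b9

  after D0: wrote 6B at 0x08 = 0f8d0dadde62
  after D1: wrote 8B at 0x16 = 850f8d0dadde6250
  after D2: wrote 4B at 0x02 = 0a850f8d
  after D3: wrote 6B at 0x02 = 0dadde62503e
query mem[0x1d]=0x50, mem[0x03]=0xad, mem[0x10]=0xb9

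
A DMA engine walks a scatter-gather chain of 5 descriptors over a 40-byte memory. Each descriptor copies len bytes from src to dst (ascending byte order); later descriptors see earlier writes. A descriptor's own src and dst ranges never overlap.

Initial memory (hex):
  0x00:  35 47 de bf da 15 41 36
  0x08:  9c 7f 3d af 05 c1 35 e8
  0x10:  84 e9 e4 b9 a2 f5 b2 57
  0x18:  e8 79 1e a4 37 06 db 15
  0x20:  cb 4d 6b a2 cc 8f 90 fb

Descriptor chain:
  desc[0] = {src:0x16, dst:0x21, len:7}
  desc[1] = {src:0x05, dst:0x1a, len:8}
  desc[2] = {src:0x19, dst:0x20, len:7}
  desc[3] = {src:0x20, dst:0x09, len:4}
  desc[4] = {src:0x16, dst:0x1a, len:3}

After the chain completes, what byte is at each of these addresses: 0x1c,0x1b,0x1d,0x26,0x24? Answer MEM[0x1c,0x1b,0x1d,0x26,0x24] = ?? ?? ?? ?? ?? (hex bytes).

[0] 0x16->0x21 len=7 : b2 57 e8 79 1e a4 37
[1] 0x05->0x1a len=8 : 15 41 36 9c 7f 3d af 05
[2] 0x19->0x20 len=7 : 79 15 41 36 9c 7f 3d
[3] 0x20->0x09 len=4 : 79 15 41 36
[4] 0x16->0x1a len=3 : b2 57 e8
query mem[0x1c]=0xe8, mem[0x1b]=0x57, mem[0x1d]=0x9c, mem[0x26]=0x3d, mem[0x24]=0x9c

MEM[0x1c,0x1b,0x1d,0x26,0x24] = e8 57 9c 3d 9c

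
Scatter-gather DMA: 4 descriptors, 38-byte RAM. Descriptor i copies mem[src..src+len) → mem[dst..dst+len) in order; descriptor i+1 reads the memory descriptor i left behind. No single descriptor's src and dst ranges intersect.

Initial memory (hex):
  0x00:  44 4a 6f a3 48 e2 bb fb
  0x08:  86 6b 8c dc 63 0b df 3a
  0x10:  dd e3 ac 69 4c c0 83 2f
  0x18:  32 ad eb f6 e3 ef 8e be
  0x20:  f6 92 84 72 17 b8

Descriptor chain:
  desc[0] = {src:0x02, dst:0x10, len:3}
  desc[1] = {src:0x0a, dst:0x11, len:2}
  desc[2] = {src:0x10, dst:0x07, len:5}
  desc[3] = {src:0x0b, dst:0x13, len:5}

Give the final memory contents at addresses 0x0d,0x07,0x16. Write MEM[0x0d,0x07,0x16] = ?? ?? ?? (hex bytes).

D0: mem[0x10..0x12] <- [6f a3 48]
D1: mem[0x11..0x12] <- [8c dc]
D2: mem[0x07..0x0b] <- [6f 8c dc 69 4c]
D3: mem[0x13..0x17] <- [4c 63 0b df 3a]
query mem[0x0d]=0x0b, mem[0x07]=0x6f, mem[0x16]=0xdf

MEM[0x0d,0x07,0x16] = 0b 6f df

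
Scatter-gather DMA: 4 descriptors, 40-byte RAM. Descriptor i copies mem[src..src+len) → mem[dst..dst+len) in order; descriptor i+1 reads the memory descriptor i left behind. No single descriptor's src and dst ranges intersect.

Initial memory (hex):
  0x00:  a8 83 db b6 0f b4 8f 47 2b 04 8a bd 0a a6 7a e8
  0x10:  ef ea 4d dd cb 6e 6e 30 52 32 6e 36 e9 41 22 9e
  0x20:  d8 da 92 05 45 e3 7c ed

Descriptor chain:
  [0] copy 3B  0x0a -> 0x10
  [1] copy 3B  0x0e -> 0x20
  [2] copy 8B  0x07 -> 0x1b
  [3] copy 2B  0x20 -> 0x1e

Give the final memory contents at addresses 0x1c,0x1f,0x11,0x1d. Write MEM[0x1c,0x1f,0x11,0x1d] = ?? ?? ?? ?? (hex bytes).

MEM[0x1c,0x1f,0x11,0x1d] = 2b a6 bd 04

  after D0: wrote 3B at 0x10 = 8abd0a
  after D1: wrote 3B at 0x20 = 7ae88a
  after D2: wrote 8B at 0x1b = 472b048abd0aa67a
  after D3: wrote 2B at 0x1e = 0aa6
query mem[0x1c]=0x2b, mem[0x1f]=0xa6, mem[0x11]=0xbd, mem[0x1d]=0x04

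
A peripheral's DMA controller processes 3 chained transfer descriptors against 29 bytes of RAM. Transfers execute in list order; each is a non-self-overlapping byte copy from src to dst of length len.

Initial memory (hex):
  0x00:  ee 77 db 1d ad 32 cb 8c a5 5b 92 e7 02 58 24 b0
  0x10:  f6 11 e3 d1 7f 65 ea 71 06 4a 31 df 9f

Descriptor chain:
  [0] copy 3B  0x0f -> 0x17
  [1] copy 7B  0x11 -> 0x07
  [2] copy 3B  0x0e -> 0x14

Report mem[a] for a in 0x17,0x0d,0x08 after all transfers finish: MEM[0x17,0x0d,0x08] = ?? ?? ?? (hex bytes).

MEM[0x17,0x0d,0x08] = b0 b0 e3

D0: mem[0x17..0x19] <- [b0 f6 11]
D1: mem[0x07..0x0d] <- [11 e3 d1 7f 65 ea b0]
D2: mem[0x14..0x16] <- [24 b0 f6]
query mem[0x17]=0xb0, mem[0x0d]=0xb0, mem[0x08]=0xe3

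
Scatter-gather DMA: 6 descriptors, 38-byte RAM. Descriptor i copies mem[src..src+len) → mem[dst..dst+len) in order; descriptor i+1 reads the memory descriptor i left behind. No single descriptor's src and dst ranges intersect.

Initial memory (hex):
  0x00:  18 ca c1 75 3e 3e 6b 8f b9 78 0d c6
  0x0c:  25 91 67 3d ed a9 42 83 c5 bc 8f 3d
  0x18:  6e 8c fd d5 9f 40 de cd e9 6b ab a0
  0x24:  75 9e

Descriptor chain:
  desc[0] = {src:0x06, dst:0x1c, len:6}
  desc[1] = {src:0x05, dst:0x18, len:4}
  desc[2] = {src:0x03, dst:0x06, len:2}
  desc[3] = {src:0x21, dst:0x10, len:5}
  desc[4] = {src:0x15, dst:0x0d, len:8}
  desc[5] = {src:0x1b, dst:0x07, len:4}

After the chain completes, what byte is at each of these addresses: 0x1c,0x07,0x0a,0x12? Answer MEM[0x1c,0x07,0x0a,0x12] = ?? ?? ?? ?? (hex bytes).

MEM[0x1c,0x07,0x0a,0x12] = 6b b9 b9 8f

#0 dst[0x1c+6] := {0x6b,0x8f,0xb9,0x78,0x0d,0xc6}
#1 dst[0x18+4] := {0x3e,0x6b,0x8f,0xb9}
#2 dst[0x06+2] := {0x75,0x3e}
#3 dst[0x10+5] := {0xc6,0xab,0xa0,0x75,0x9e}
#4 dst[0x0d+8] := {0xbc,0x8f,0x3d,0x3e,0x6b,0x8f,0xb9,0x6b}
#5 dst[0x07+4] := {0xb9,0x6b,0x8f,0xb9}
query mem[0x1c]=0x6b, mem[0x07]=0xb9, mem[0x0a]=0xb9, mem[0x12]=0x8f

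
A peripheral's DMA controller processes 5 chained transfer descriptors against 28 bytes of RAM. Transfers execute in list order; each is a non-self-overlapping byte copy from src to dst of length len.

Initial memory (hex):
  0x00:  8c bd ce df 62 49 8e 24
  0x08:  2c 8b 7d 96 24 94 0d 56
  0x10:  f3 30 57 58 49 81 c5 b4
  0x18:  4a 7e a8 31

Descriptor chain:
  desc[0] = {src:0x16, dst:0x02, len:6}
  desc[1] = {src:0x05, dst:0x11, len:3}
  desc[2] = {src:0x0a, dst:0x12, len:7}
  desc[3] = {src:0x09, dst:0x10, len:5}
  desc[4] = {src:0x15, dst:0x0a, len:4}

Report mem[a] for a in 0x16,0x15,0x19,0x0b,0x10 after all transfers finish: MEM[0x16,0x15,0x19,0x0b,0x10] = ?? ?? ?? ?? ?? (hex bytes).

MEM[0x16,0x15,0x19,0x0b,0x10] = 0d 94 7e 0d 8b

  after D0: wrote 6B at 0x02 = c5b44a7ea831
  after D1: wrote 3B at 0x11 = 7ea831
  after D2: wrote 7B at 0x12 = 7d9624940d56f3
  after D3: wrote 5B at 0x10 = 8b7d962494
  after D4: wrote 4B at 0x0a = 940d56f3
query mem[0x16]=0x0d, mem[0x15]=0x94, mem[0x19]=0x7e, mem[0x0b]=0x0d, mem[0x10]=0x8b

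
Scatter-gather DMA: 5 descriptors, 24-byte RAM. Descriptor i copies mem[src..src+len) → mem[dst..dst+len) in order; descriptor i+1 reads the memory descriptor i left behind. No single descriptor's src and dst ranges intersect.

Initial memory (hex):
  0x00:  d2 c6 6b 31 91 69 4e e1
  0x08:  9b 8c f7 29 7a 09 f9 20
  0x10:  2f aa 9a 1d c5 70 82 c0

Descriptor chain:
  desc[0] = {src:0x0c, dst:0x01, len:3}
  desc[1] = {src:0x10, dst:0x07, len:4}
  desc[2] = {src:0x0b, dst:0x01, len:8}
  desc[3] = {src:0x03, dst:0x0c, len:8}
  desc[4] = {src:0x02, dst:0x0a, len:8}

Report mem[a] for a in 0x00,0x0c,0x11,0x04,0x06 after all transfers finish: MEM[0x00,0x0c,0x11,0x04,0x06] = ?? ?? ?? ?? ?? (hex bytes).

MEM[0x00,0x0c,0x11,0x04,0x06] = d2 f9 9a f9 2f

D0: mem[0x01..0x03] <- [7a 09 f9]
D1: mem[0x07..0x0a] <- [2f aa 9a 1d]
D2: mem[0x01..0x08] <- [29 7a 09 f9 20 2f aa 9a]
D3: mem[0x0c..0x13] <- [09 f9 20 2f aa 9a 9a 1d]
D4: mem[0x0a..0x11] <- [7a 09 f9 20 2f aa 9a 9a]
query mem[0x00]=0xd2, mem[0x0c]=0xf9, mem[0x11]=0x9a, mem[0x04]=0xf9, mem[0x06]=0x2f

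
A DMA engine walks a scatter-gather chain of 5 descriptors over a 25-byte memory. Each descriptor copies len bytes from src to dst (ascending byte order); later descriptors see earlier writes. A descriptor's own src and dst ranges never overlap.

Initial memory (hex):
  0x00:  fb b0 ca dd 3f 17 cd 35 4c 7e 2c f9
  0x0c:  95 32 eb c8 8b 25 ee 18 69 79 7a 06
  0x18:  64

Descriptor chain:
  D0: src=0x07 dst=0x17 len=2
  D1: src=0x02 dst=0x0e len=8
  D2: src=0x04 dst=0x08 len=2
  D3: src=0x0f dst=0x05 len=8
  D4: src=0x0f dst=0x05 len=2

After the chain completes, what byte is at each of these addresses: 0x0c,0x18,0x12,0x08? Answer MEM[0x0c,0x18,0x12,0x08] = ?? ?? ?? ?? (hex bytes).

MEM[0x0c,0x18,0x12,0x08] = 7a 4c cd cd

  after D0: wrote 2B at 0x17 = 354c
  after D1: wrote 8B at 0x0e = cadd3f17cd354c7e
  after D2: wrote 2B at 0x08 = 3f17
  after D3: wrote 8B at 0x05 = dd3f17cd354c7e7a
  after D4: wrote 2B at 0x05 = dd3f
query mem[0x0c]=0x7a, mem[0x18]=0x4c, mem[0x12]=0xcd, mem[0x08]=0xcd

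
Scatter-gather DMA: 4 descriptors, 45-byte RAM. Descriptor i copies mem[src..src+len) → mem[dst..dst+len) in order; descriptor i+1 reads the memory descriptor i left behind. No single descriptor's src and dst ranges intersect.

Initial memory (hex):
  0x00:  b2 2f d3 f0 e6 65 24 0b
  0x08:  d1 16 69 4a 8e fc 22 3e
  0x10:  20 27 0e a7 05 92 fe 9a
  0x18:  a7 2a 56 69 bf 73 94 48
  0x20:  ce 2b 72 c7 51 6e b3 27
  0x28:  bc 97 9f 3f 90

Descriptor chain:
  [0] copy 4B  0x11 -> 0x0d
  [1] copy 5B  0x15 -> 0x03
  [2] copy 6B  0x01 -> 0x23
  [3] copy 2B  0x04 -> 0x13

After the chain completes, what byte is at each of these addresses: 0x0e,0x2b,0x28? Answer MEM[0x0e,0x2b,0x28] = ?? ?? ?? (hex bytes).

[0] 0x11->0x0d len=4 : 27 0e a7 05
[1] 0x15->0x03 len=5 : 92 fe 9a a7 2a
[2] 0x01->0x23 len=6 : 2f d3 92 fe 9a a7
[3] 0x04->0x13 len=2 : fe 9a
query mem[0x0e]=0x0e, mem[0x2b]=0x3f, mem[0x28]=0xa7

MEM[0x0e,0x2b,0x28] = 0e 3f a7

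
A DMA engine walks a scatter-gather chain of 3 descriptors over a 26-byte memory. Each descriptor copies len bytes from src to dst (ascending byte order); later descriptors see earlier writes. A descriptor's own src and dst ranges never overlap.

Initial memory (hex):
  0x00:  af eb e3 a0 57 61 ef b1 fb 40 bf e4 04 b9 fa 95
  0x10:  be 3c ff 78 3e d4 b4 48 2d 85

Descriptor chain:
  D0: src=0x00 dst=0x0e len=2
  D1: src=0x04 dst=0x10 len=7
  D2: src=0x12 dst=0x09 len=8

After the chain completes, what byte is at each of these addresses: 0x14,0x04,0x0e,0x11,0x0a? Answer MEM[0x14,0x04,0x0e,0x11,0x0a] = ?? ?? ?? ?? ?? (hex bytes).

MEM[0x14,0x04,0x0e,0x11,0x0a] = fb 57 48 61 b1

D0: mem[0x0e..0x0f] <- [af eb]
D1: mem[0x10..0x16] <- [57 61 ef b1 fb 40 bf]
D2: mem[0x09..0x10] <- [ef b1 fb 40 bf 48 2d 85]
query mem[0x14]=0xfb, mem[0x04]=0x57, mem[0x0e]=0x48, mem[0x11]=0x61, mem[0x0a]=0xb1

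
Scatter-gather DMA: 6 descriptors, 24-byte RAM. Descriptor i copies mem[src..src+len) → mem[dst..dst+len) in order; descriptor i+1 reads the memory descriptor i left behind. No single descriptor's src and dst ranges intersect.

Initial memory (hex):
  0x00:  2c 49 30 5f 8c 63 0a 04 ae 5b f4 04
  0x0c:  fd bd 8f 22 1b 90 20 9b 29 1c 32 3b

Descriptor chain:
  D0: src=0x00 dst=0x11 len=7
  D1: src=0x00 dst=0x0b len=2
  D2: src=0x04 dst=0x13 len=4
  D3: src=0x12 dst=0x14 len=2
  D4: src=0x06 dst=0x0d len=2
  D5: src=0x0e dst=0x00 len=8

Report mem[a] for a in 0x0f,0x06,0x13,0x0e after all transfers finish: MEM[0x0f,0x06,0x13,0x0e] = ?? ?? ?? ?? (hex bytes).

D0: mem[0x11..0x17] <- [2c 49 30 5f 8c 63 0a]
D1: mem[0x0b..0x0c] <- [2c 49]
D2: mem[0x13..0x16] <- [8c 63 0a 04]
D3: mem[0x14..0x15] <- [49 8c]
D4: mem[0x0d..0x0e] <- [0a 04]
D5: mem[0x00..0x07] <- [04 22 1b 2c 49 8c 49 8c]
query mem[0x0f]=0x22, mem[0x06]=0x49, mem[0x13]=0x8c, mem[0x0e]=0x04

MEM[0x0f,0x06,0x13,0x0e] = 22 49 8c 04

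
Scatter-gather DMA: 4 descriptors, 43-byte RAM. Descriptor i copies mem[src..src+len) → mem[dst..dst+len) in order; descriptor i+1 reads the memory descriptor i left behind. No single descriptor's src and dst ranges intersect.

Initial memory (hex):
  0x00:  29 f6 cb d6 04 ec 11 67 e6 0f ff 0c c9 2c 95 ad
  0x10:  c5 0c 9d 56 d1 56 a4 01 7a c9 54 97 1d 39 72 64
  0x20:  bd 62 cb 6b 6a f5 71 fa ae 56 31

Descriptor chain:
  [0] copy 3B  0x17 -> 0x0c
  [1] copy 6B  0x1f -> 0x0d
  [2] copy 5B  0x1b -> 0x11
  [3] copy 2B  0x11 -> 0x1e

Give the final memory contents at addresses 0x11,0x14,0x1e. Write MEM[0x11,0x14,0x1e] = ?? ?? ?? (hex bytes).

  after D0: wrote 3B at 0x0c = 017ac9
  after D1: wrote 6B at 0x0d = 64bd62cb6b6a
  after D2: wrote 5B at 0x11 = 971d397264
  after D3: wrote 2B at 0x1e = 971d
query mem[0x11]=0x97, mem[0x14]=0x72, mem[0x1e]=0x97

MEM[0x11,0x14,0x1e] = 97 72 97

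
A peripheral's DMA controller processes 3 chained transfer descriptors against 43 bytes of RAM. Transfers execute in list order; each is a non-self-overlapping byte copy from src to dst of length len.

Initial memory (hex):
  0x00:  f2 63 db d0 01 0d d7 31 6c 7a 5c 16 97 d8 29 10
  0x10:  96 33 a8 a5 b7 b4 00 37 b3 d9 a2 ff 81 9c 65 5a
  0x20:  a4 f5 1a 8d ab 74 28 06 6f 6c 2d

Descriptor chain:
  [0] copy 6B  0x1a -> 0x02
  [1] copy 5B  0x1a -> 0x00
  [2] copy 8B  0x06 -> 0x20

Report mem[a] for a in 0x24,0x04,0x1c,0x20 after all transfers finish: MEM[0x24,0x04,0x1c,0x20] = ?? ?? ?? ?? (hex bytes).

MEM[0x24,0x04,0x1c,0x20] = 5c 65 81 65

D0: mem[0x02..0x07] <- [a2 ff 81 9c 65 5a]
D1: mem[0x00..0x04] <- [a2 ff 81 9c 65]
D2: mem[0x20..0x27] <- [65 5a 6c 7a 5c 16 97 d8]
query mem[0x24]=0x5c, mem[0x04]=0x65, mem[0x1c]=0x81, mem[0x20]=0x65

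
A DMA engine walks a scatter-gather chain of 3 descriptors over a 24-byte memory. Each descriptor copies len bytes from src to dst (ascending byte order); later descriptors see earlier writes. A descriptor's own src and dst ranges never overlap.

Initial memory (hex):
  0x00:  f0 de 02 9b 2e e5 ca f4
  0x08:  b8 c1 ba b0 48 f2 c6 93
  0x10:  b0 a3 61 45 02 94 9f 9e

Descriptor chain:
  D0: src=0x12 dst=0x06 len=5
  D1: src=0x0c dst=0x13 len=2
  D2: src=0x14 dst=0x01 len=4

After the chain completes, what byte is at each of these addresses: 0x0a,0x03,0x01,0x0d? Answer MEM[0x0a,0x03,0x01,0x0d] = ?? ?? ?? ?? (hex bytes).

MEM[0x0a,0x03,0x01,0x0d] = 9f 9f f2 f2

D0: mem[0x06..0x0a] <- [61 45 02 94 9f]
D1: mem[0x13..0x14] <- [48 f2]
D2: mem[0x01..0x04] <- [f2 94 9f 9e]
query mem[0x0a]=0x9f, mem[0x03]=0x9f, mem[0x01]=0xf2, mem[0x0d]=0xf2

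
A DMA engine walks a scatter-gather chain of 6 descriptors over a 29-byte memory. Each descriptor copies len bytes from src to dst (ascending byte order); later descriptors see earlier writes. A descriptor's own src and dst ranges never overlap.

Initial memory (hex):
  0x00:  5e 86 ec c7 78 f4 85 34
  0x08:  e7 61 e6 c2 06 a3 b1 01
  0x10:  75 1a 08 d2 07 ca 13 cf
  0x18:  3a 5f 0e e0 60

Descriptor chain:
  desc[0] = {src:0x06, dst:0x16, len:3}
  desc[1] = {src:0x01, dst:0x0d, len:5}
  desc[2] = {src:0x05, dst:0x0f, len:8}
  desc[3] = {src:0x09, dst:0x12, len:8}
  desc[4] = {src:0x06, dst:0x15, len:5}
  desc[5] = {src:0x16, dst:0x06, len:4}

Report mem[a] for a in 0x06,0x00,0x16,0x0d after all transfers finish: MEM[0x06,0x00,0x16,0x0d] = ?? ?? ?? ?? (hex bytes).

MEM[0x06,0x00,0x16,0x0d] = 34 5e 34 86

  after D0: wrote 3B at 0x16 = 8534e7
  after D1: wrote 5B at 0x0d = 86ecc778f4
  after D2: wrote 8B at 0x0f = f48534e761e6c206
  after D3: wrote 8B at 0x12 = 61e6c20686ecf485
  after D4: wrote 5B at 0x15 = 8534e761e6
  after D5: wrote 4B at 0x06 = 34e761e6
query mem[0x06]=0x34, mem[0x00]=0x5e, mem[0x16]=0x34, mem[0x0d]=0x86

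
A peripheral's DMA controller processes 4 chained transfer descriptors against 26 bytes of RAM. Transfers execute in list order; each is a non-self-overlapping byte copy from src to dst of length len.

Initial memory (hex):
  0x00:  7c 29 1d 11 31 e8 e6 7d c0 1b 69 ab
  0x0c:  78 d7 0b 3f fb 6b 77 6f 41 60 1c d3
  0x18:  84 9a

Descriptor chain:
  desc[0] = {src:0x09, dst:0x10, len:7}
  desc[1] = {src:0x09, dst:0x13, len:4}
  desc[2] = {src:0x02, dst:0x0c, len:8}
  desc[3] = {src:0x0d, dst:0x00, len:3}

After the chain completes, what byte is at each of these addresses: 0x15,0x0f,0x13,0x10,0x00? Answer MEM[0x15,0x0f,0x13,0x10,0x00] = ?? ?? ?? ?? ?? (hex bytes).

[0] 0x09->0x10 len=7 : 1b 69 ab 78 d7 0b 3f
[1] 0x09->0x13 len=4 : 1b 69 ab 78
[2] 0x02->0x0c len=8 : 1d 11 31 e8 e6 7d c0 1b
[3] 0x0d->0x00 len=3 : 11 31 e8
query mem[0x15]=0xab, mem[0x0f]=0xe8, mem[0x13]=0x1b, mem[0x10]=0xe6, mem[0x00]=0x11

MEM[0x15,0x0f,0x13,0x10,0x00] = ab e8 1b e6 11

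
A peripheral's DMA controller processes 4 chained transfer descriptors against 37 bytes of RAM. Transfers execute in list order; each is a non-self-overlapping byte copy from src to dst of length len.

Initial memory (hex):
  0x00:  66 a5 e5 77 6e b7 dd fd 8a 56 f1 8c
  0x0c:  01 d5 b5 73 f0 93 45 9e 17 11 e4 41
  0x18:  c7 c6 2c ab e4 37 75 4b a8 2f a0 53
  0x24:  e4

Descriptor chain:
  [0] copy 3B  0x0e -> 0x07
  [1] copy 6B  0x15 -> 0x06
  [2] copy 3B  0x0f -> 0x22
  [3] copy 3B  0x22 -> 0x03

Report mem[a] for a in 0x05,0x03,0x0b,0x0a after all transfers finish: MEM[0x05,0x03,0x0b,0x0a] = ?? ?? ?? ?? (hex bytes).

#0 dst[0x07+3] := {0xb5,0x73,0xf0}
#1 dst[0x06+6] := {0x11,0xe4,0x41,0xc7,0xc6,0x2c}
#2 dst[0x22+3] := {0x73,0xf0,0x93}
#3 dst[0x03+3] := {0x73,0xf0,0x93}
query mem[0x05]=0x93, mem[0x03]=0x73, mem[0x0b]=0x2c, mem[0x0a]=0xc6

MEM[0x05,0x03,0x0b,0x0a] = 93 73 2c c6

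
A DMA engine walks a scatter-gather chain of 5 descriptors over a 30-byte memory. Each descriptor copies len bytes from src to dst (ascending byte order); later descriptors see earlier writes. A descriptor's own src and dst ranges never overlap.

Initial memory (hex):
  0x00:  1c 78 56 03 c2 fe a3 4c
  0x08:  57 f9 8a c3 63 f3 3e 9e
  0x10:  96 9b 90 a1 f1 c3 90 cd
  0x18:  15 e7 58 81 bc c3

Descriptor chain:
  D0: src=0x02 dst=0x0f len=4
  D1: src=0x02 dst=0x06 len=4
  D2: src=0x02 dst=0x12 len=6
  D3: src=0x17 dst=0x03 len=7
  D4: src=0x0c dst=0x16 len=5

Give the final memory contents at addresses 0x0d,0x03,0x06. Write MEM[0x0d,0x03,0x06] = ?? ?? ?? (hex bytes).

MEM[0x0d,0x03,0x06] = f3 03 58

D0: mem[0x0f..0x12] <- [56 03 c2 fe]
D1: mem[0x06..0x09] <- [56 03 c2 fe]
D2: mem[0x12..0x17] <- [56 03 c2 fe 56 03]
D3: mem[0x03..0x09] <- [03 15 e7 58 81 bc c3]
D4: mem[0x16..0x1a] <- [63 f3 3e 56 03]
query mem[0x0d]=0xf3, mem[0x03]=0x03, mem[0x06]=0x58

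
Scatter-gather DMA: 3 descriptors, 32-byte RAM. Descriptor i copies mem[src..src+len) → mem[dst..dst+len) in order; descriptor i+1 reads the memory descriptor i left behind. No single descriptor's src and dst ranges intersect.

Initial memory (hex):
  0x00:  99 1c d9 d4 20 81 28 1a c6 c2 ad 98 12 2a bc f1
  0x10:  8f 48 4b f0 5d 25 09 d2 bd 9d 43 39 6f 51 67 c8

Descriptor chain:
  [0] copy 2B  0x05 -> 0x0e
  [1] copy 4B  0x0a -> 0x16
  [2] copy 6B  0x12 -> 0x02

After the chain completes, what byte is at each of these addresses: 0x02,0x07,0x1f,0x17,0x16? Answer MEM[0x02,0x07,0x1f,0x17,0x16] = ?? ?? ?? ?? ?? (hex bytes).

MEM[0x02,0x07,0x1f,0x17,0x16] = 4b 98 c8 98 ad

[0] 0x05->0x0e len=2 : 81 28
[1] 0x0a->0x16 len=4 : ad 98 12 2a
[2] 0x12->0x02 len=6 : 4b f0 5d 25 ad 98
query mem[0x02]=0x4b, mem[0x07]=0x98, mem[0x1f]=0xc8, mem[0x17]=0x98, mem[0x16]=0xad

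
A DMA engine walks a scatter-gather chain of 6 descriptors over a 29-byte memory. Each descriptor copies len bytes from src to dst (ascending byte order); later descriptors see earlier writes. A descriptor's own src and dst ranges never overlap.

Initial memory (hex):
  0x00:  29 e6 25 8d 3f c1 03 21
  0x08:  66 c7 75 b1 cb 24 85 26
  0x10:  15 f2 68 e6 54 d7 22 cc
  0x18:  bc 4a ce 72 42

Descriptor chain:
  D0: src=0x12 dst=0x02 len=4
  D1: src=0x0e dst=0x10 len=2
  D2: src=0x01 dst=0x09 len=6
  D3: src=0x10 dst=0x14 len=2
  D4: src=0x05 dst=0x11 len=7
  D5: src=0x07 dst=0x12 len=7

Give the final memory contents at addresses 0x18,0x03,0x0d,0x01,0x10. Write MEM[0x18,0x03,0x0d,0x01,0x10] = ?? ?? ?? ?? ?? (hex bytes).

[0] 0x12->0x02 len=4 : 68 e6 54 d7
[1] 0x0e->0x10 len=2 : 85 26
[2] 0x01->0x09 len=6 : e6 68 e6 54 d7 03
[3] 0x10->0x14 len=2 : 85 26
[4] 0x05->0x11 len=7 : d7 03 21 66 e6 68 e6
[5] 0x07->0x12 len=7 : 21 66 e6 68 e6 54 d7
query mem[0x18]=0xd7, mem[0x03]=0xe6, mem[0x0d]=0xd7, mem[0x01]=0xe6, mem[0x10]=0x85

MEM[0x18,0x03,0x0d,0x01,0x10] = d7 e6 d7 e6 85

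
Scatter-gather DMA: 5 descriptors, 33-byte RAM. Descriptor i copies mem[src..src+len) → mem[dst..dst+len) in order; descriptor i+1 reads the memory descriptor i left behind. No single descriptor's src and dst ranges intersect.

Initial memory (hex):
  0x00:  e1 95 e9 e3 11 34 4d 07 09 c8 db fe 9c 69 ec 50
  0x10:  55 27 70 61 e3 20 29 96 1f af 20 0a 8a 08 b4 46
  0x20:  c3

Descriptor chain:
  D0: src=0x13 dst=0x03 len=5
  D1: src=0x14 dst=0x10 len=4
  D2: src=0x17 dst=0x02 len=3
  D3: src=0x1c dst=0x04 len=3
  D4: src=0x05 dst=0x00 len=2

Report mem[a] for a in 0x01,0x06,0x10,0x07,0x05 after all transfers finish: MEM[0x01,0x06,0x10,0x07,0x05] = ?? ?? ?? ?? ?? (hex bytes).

MEM[0x01,0x06,0x10,0x07,0x05] = b4 b4 e3 96 08

#0 dst[0x03+5] := {0x61,0xe3,0x20,0x29,0x96}
#1 dst[0x10+4] := {0xe3,0x20,0x29,0x96}
#2 dst[0x02+3] := {0x96,0x1f,0xaf}
#3 dst[0x04+3] := {0x8a,0x08,0xb4}
#4 dst[0x00+2] := {0x08,0xb4}
query mem[0x01]=0xb4, mem[0x06]=0xb4, mem[0x10]=0xe3, mem[0x07]=0x96, mem[0x05]=0x08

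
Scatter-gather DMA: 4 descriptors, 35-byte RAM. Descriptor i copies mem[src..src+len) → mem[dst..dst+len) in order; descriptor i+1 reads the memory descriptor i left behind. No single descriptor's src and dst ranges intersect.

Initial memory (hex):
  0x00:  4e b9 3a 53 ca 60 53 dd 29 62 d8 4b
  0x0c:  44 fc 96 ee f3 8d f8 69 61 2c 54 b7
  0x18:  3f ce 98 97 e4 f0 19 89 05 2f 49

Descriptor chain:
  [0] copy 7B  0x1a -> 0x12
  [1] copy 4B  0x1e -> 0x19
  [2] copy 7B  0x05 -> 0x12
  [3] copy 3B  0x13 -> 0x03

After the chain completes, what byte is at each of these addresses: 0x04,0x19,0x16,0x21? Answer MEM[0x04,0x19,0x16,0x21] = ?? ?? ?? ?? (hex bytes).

D0: mem[0x12..0x18] <- [98 97 e4 f0 19 89 05]
D1: mem[0x19..0x1c] <- [19 89 05 2f]
D2: mem[0x12..0x18] <- [60 53 dd 29 62 d8 4b]
D3: mem[0x03..0x05] <- [53 dd 29]
query mem[0x04]=0xdd, mem[0x19]=0x19, mem[0x16]=0x62, mem[0x21]=0x2f

MEM[0x04,0x19,0x16,0x21] = dd 19 62 2f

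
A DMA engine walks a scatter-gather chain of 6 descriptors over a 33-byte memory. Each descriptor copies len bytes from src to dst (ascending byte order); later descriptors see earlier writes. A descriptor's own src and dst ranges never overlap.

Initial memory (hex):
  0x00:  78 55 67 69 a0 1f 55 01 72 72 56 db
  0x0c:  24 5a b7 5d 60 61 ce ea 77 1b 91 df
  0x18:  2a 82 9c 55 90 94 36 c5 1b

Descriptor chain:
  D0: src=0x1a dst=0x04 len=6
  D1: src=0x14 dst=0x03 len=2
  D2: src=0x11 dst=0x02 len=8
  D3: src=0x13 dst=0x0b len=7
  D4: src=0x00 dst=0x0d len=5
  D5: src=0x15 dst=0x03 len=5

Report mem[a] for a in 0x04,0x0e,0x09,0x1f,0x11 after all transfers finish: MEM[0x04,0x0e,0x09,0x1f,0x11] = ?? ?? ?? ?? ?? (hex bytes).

MEM[0x04,0x0e,0x09,0x1f,0x11] = 91 55 2a c5 ea

D0: mem[0x04..0x09] <- [9c 55 90 94 36 c5]
D1: mem[0x03..0x04] <- [77 1b]
D2: mem[0x02..0x09] <- [61 ce ea 77 1b 91 df 2a]
D3: mem[0x0b..0x11] <- [ea 77 1b 91 df 2a 82]
D4: mem[0x0d..0x11] <- [78 55 61 ce ea]
D5: mem[0x03..0x07] <- [1b 91 df 2a 82]
query mem[0x04]=0x91, mem[0x0e]=0x55, mem[0x09]=0x2a, mem[0x1f]=0xc5, mem[0x11]=0xea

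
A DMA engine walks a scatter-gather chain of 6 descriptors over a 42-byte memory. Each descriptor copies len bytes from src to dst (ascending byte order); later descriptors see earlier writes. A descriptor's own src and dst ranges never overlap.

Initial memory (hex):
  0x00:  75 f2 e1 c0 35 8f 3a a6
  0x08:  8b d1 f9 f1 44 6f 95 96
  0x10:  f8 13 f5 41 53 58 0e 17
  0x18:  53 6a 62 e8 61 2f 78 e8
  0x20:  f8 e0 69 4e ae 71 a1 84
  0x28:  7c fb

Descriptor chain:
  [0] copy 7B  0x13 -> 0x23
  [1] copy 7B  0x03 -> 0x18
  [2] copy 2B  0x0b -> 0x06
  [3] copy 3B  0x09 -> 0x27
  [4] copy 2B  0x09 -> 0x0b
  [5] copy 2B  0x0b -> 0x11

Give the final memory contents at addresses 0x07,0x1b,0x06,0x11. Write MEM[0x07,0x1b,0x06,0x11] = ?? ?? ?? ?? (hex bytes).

MEM[0x07,0x1b,0x06,0x11] = 44 3a f1 d1

#0 dst[0x23+7] := {0x41,0x53,0x58,0x0e,0x17,0x53,0x6a}
#1 dst[0x18+7] := {0xc0,0x35,0x8f,0x3a,0xa6,0x8b,0xd1}
#2 dst[0x06+2] := {0xf1,0x44}
#3 dst[0x27+3] := {0xd1,0xf9,0xf1}
#4 dst[0x0b+2] := {0xd1,0xf9}
#5 dst[0x11+2] := {0xd1,0xf9}
query mem[0x07]=0x44, mem[0x1b]=0x3a, mem[0x06]=0xf1, mem[0x11]=0xd1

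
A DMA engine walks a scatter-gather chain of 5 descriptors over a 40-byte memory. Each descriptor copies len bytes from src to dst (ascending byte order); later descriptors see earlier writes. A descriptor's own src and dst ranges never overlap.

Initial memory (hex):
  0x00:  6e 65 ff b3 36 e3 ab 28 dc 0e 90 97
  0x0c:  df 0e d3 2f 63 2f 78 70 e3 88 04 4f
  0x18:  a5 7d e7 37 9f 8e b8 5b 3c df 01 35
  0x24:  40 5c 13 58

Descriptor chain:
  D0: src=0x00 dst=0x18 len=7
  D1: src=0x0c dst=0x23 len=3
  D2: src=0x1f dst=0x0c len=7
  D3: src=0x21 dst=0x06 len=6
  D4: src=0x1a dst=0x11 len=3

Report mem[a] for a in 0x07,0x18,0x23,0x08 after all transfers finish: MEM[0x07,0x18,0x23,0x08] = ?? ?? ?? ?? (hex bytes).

MEM[0x07,0x18,0x23,0x08] = 01 6e df df

  after D0: wrote 7B at 0x18 = 6e65ffb336e3ab
  after D1: wrote 3B at 0x23 = df0ed3
  after D2: wrote 7B at 0x0c = 5b3cdf01df0ed3
  after D3: wrote 6B at 0x06 = df01df0ed313
  after D4: wrote 3B at 0x11 = ffb336
query mem[0x07]=0x01, mem[0x18]=0x6e, mem[0x23]=0xdf, mem[0x08]=0xdf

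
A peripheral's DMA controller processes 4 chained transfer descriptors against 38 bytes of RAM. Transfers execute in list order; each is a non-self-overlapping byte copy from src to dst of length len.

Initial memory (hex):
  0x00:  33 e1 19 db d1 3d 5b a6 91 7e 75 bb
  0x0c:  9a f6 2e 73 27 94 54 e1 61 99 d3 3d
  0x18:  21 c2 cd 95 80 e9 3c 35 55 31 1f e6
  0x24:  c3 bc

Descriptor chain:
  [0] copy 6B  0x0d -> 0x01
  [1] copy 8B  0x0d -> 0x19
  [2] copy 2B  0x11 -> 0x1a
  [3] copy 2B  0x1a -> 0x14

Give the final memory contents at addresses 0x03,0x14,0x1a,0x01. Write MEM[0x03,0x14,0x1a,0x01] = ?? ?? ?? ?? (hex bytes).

MEM[0x03,0x14,0x1a,0x01] = 73 94 94 f6

[0] 0x0d->0x01 len=6 : f6 2e 73 27 94 54
[1] 0x0d->0x19 len=8 : f6 2e 73 27 94 54 e1 61
[2] 0x11->0x1a len=2 : 94 54
[3] 0x1a->0x14 len=2 : 94 54
query mem[0x03]=0x73, mem[0x14]=0x94, mem[0x1a]=0x94, mem[0x01]=0xf6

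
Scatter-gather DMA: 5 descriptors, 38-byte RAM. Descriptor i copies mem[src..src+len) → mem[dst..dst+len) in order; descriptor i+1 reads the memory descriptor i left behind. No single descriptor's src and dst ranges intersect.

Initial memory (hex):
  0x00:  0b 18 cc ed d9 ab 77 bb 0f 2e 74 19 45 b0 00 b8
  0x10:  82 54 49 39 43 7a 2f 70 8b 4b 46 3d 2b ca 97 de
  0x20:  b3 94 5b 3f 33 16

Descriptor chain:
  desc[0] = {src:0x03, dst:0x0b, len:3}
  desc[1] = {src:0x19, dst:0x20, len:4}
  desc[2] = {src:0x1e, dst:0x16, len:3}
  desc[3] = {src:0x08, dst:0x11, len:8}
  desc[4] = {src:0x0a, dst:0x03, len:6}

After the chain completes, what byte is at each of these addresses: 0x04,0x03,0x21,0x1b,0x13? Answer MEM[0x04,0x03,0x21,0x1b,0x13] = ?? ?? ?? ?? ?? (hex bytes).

D0: mem[0x0b..0x0d] <- [ed d9 ab]
D1: mem[0x20..0x23] <- [4b 46 3d 2b]
D2: mem[0x16..0x18] <- [97 de 4b]
D3: mem[0x11..0x18] <- [0f 2e 74 ed d9 ab 00 b8]
D4: mem[0x03..0x08] <- [74 ed d9 ab 00 b8]
query mem[0x04]=0xed, mem[0x03]=0x74, mem[0x21]=0x46, mem[0x1b]=0x3d, mem[0x13]=0x74

MEM[0x04,0x03,0x21,0x1b,0x13] = ed 74 46 3d 74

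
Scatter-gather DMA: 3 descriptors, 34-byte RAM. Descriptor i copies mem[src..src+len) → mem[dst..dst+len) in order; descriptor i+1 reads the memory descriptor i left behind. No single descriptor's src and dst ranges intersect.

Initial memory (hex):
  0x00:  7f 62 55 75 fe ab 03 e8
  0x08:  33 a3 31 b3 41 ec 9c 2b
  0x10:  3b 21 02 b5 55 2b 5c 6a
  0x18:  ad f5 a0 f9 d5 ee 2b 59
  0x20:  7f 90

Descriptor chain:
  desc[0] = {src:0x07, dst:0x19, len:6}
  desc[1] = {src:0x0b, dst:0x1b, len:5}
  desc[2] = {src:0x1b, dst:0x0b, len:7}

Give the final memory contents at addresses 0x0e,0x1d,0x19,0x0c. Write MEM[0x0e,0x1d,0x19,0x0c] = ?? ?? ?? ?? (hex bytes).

MEM[0x0e,0x1d,0x19,0x0c] = 9c ec e8 41

  after D0: wrote 6B at 0x19 = e833a331b341
  after D1: wrote 5B at 0x1b = b341ec9c2b
  after D2: wrote 7B at 0x0b = b341ec9c2b7f90
query mem[0x0e]=0x9c, mem[0x1d]=0xec, mem[0x19]=0xe8, mem[0x0c]=0x41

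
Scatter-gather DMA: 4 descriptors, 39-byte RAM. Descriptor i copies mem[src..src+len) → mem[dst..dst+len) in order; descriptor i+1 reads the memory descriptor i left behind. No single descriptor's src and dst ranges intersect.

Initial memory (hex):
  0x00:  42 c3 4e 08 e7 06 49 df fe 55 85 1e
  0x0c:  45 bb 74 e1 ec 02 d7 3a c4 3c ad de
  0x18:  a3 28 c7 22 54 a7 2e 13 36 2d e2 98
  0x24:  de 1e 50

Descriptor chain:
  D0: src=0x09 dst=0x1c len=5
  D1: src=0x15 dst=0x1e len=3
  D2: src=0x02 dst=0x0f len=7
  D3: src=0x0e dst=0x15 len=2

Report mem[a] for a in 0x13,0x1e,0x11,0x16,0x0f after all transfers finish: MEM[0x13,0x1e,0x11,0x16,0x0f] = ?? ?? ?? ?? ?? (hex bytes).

MEM[0x13,0x1e,0x11,0x16,0x0f] = 49 3c e7 4e 4e

D0: mem[0x1c..0x20] <- [55 85 1e 45 bb]
D1: mem[0x1e..0x20] <- [3c ad de]
D2: mem[0x0f..0x15] <- [4e 08 e7 06 49 df fe]
D3: mem[0x15..0x16] <- [74 4e]
query mem[0x13]=0x49, mem[0x1e]=0x3c, mem[0x11]=0xe7, mem[0x16]=0x4e, mem[0x0f]=0x4e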